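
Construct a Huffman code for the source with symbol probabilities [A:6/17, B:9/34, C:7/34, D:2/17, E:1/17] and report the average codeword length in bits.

Huffman tree construction:
Combine smallest probabilities repeatedly
Resulting codes:
  A: 11 (length 2)
  B: 10 (length 2)
  C: 01 (length 2)
  D: 001 (length 3)
  E: 000 (length 3)
Average length = Σ p(s) × length(s) = 2.1765 bits


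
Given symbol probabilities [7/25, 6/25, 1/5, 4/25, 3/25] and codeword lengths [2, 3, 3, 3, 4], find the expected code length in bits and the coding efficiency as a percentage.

Average length L = Σ p_i × l_i = 2.8400 bits
Entropy H = 2.2628 bits
Efficiency η = H/L × 100% = 79.68%


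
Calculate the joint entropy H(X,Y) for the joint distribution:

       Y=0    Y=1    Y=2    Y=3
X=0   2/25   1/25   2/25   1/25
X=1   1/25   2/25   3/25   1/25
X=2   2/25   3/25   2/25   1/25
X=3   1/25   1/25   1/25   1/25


H(X,Y) = -Σ p(x,y) log₂ p(x,y)
  p(0,0)=2/25: -0.0800 × log₂(0.0800) = 0.2915
  p(0,1)=1/25: -0.0400 × log₂(0.0400) = 0.1858
  p(0,2)=2/25: -0.0800 × log₂(0.0800) = 0.2915
  p(0,3)=1/25: -0.0400 × log₂(0.0400) = 0.1858
  p(1,0)=1/25: -0.0400 × log₂(0.0400) = 0.1858
  p(1,1)=2/25: -0.0800 × log₂(0.0800) = 0.2915
  p(1,2)=3/25: -0.1200 × log₂(0.1200) = 0.3671
  p(1,3)=1/25: -0.0400 × log₂(0.0400) = 0.1858
  p(2,0)=2/25: -0.0800 × log₂(0.0800) = 0.2915
  p(2,1)=3/25: -0.1200 × log₂(0.1200) = 0.3671
  p(2,2)=2/25: -0.0800 × log₂(0.0800) = 0.2915
  p(2,3)=1/25: -0.0400 × log₂(0.0400) = 0.1858
  p(3,0)=1/25: -0.0400 × log₂(0.0400) = 0.1858
  p(3,1)=1/25: -0.0400 × log₂(0.0400) = 0.1858
  p(3,2)=1/25: -0.0400 × log₂(0.0400) = 0.1858
  p(3,3)=1/25: -0.0400 × log₂(0.0400) = 0.1858
H(X,Y) = 3.8635 bits


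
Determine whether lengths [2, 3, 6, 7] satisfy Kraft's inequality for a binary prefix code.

Kraft inequality: Σ 2^(-l_i) ≤ 1 for prefix-free code
Calculating: 2^(-2) + 2^(-3) + 2^(-6) + 2^(-7)
= 0.25 + 0.125 + 0.015625 + 0.0078125
= 0.3984
Since 0.3984 ≤ 1, prefix-free code exists


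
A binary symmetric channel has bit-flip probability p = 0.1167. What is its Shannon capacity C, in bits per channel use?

For BSC with error probability p:
C = 1 - H(p) where H(p) is binary entropy
H(0.1167) = -0.1167 × log₂(0.1167) - 0.8833 × log₂(0.8833)
H(p) = 0.5198
C = 1 - 0.5198 = 0.4802 bits/use


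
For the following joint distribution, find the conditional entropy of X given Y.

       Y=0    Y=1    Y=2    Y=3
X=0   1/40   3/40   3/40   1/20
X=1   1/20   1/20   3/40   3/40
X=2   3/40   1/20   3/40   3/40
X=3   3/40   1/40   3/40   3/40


H(X|Y) = Σ_y p(y) H(X|Y=y)
  p(Y=0) = 9/40, H(X|Y=0) = 1.8911
  p(Y=1) = 1/5, H(X|Y=1) = 1.9056
  p(Y=2) = 3/10, H(X|Y=2) = 2.0000
  p(Y=3) = 11/40, H(X|Y=3) = 1.9808
H(X|Y) = 0.2250×1.8911 + 0.2000×1.9056 + 0.3000×2.0000 + 0.2750×1.9808 = 1.9513 bits


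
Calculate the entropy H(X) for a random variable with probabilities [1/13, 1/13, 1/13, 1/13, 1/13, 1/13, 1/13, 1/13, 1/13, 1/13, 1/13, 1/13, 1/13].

H(X) = -Σ p(x) log₂ p(x)
  -1/13 × log₂(1/13) = 0.2846
  -1/13 × log₂(1/13) = 0.2846
  -1/13 × log₂(1/13) = 0.2846
  -1/13 × log₂(1/13) = 0.2846
  -1/13 × log₂(1/13) = 0.2846
  -1/13 × log₂(1/13) = 0.2846
  -1/13 × log₂(1/13) = 0.2846
  -1/13 × log₂(1/13) = 0.2846
  -1/13 × log₂(1/13) = 0.2846
  -1/13 × log₂(1/13) = 0.2846
  -1/13 × log₂(1/13) = 0.2846
  -1/13 × log₂(1/13) = 0.2846
  -1/13 × log₂(1/13) = 0.2846
H(X) = 3.7004 bits


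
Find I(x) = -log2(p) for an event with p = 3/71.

Information content I(x) = -log₂(p(x))
I = -log₂(3/71) = -log₂(0.0423)
I = 4.5648 bits


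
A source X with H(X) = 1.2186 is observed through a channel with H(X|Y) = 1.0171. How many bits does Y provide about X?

I(X;Y) = H(X) - H(X|Y)
I(X;Y) = 1.2186 - 1.0171 = 0.2015 bits


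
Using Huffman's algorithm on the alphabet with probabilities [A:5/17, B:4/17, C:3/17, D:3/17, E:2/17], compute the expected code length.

Huffman tree construction:
Combine smallest probabilities repeatedly
Resulting codes:
  A: 10 (length 2)
  B: 01 (length 2)
  C: 111 (length 3)
  D: 00 (length 2)
  E: 110 (length 3)
Average length = Σ p(s) × length(s) = 2.2941 bits


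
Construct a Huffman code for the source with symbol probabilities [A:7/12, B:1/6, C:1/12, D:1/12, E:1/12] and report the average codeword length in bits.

Huffman tree construction:
Combine smallest probabilities repeatedly
Resulting codes:
  A: 1 (length 1)
  B: 011 (length 3)
  C: 000 (length 3)
  D: 001 (length 3)
  E: 010 (length 3)
Average length = Σ p(s) × length(s) = 1.8333 bits


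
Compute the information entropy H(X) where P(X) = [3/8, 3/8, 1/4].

H(X) = -Σ p(x) log₂ p(x)
  -3/8 × log₂(3/8) = 0.5306
  -3/8 × log₂(3/8) = 0.5306
  -1/4 × log₂(1/4) = 0.5000
H(X) = 1.5613 bits


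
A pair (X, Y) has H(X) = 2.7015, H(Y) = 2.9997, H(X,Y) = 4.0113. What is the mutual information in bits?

I(X;Y) = H(X) + H(Y) - H(X,Y)
I(X;Y) = 2.7015 + 2.9997 - 4.0113 = 1.6899 bits


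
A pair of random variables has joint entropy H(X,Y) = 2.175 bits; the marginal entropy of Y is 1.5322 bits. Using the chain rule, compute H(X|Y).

Chain rule: H(X,Y) = H(X|Y) + H(Y)
H(X|Y) = H(X,Y) - H(Y) = 2.175 - 1.5322 = 0.6428 bits


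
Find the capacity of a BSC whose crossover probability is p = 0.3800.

For BSC with error probability p:
C = 1 - H(p) where H(p) is binary entropy
H(0.3800) = -0.3800 × log₂(0.3800) - 0.6200 × log₂(0.6200)
H(p) = 0.9580
C = 1 - 0.9580 = 0.0420 bits/use


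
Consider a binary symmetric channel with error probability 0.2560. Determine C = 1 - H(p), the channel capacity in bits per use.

For BSC with error probability p:
C = 1 - H(p) where H(p) is binary entropy
H(0.2560) = -0.2560 × log₂(0.2560) - 0.7440 × log₂(0.7440)
H(p) = 0.8207
C = 1 - 0.8207 = 0.1793 bits/use


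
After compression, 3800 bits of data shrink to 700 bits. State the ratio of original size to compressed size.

Compression ratio = Original / Compressed
= 3800 / 700 = 5.43:1


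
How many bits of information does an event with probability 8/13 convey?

Information content I(x) = -log₂(p(x))
I = -log₂(8/13) = -log₂(0.6154)
I = 0.7004 bits


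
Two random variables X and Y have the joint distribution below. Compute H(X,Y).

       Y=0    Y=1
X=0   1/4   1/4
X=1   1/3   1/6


H(X,Y) = -Σ p(x,y) log₂ p(x,y)
  p(0,0)=1/4: -0.2500 × log₂(0.2500) = 0.5000
  p(0,1)=1/4: -0.2500 × log₂(0.2500) = 0.5000
  p(1,0)=1/3: -0.3333 × log₂(0.3333) = 0.5283
  p(1,1)=1/6: -0.1667 × log₂(0.1667) = 0.4308
H(X,Y) = 1.9591 bits


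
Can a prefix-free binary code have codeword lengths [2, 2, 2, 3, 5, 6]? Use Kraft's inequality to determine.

Kraft inequality: Σ 2^(-l_i) ≤ 1 for prefix-free code
Calculating: 2^(-2) + 2^(-2) + 2^(-2) + 2^(-3) + 2^(-5) + 2^(-6)
= 0.25 + 0.25 + 0.25 + 0.125 + 0.03125 + 0.015625
= 0.9219
Since 0.9219 ≤ 1, prefix-free code exists


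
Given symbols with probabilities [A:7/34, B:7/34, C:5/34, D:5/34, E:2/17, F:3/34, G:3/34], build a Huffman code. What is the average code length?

Huffman tree construction:
Combine smallest probabilities repeatedly
Resulting codes:
  A: 00 (length 2)
  B: 01 (length 2)
  C: 101 (length 3)
  D: 110 (length 3)
  E: 100 (length 3)
  F: 1110 (length 4)
  G: 1111 (length 4)
Average length = Σ p(s) × length(s) = 2.7647 bits


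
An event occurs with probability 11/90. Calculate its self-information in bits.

Information content I(x) = -log₂(p(x))
I = -log₂(11/90) = -log₂(0.1222)
I = 3.0324 bits


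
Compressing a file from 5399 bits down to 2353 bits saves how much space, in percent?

Space savings = (1 - Compressed/Original) × 100%
= (1 - 2353/5399) × 100%
= 56.42%


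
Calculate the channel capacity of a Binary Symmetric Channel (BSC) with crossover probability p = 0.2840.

For BSC with error probability p:
C = 1 - H(p) where H(p) is binary entropy
H(0.2840) = -0.2840 × log₂(0.2840) - 0.7160 × log₂(0.7160)
H(p) = 0.8608
C = 1 - 0.8608 = 0.1392 bits/use


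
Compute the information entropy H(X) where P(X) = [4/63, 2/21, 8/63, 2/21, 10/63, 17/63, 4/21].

H(X) = -Σ p(x) log₂ p(x)
  -4/63 × log₂(4/63) = 0.2525
  -2/21 × log₂(2/21) = 0.3231
  -8/63 × log₂(8/63) = 0.3781
  -2/21 × log₂(2/21) = 0.3231
  -10/63 × log₂(10/63) = 0.4215
  -17/63 × log₂(17/63) = 0.5100
  -4/21 × log₂(4/21) = 0.4557
H(X) = 2.6639 bits


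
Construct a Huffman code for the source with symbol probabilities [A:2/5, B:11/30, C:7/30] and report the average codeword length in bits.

Huffman tree construction:
Combine smallest probabilities repeatedly
Resulting codes:
  A: 0 (length 1)
  B: 11 (length 2)
  C: 10 (length 2)
Average length = Σ p(s) × length(s) = 1.6000 bits


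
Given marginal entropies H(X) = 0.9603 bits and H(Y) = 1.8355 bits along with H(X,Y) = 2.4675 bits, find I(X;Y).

I(X;Y) = H(X) + H(Y) - H(X,Y)
I(X;Y) = 0.9603 + 1.8355 - 2.4675 = 0.3283 bits


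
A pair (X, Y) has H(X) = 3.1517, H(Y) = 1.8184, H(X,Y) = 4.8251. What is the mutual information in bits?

I(X;Y) = H(X) + H(Y) - H(X,Y)
I(X;Y) = 3.1517 + 1.8184 - 4.8251 = 0.145 bits


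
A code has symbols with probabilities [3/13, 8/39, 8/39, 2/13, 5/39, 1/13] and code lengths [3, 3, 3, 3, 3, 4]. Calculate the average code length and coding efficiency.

Average length L = Σ p_i × l_i = 3.0769 bits
Entropy H = 2.5058 bits
Efficiency η = H/L × 100% = 81.44%


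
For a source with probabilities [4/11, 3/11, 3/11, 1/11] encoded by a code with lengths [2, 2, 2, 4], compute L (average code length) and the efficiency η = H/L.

Average length L = Σ p_i × l_i = 2.1818 bits
Entropy H = 1.8676 bits
Efficiency η = H/L × 100% = 85.60%


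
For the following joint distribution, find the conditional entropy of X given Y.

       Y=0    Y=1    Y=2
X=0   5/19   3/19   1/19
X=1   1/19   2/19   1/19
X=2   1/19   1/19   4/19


H(X|Y) = Σ_y p(y) H(X|Y=y)
  p(Y=0) = 7/19, H(X|Y=0) = 1.1488
  p(Y=1) = 6/19, H(X|Y=1) = 1.4591
  p(Y=2) = 6/19, H(X|Y=2) = 1.2516
H(X|Y) = 0.3684×1.1488 + 0.3158×1.4591 + 0.3158×1.2516 = 1.2793 bits


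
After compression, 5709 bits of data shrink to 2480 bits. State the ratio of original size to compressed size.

Compression ratio = Original / Compressed
= 5709 / 2480 = 2.30:1


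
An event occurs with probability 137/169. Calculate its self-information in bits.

Information content I(x) = -log₂(p(x))
I = -log₂(137/169) = -log₂(0.8107)
I = 0.3028 bits


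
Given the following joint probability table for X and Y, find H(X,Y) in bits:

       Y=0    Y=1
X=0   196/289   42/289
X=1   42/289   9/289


H(X,Y) = -Σ p(x,y) log₂ p(x,y)
  p(0,0)=196/289: -0.6782 × log₂(0.6782) = 0.3799
  p(0,1)=42/289: -0.1453 × log₂(0.1453) = 0.4044
  p(1,0)=42/289: -0.1453 × log₂(0.1453) = 0.4044
  p(1,1)=9/289: -0.0311 × log₂(0.0311) = 0.1559
H(X,Y) = 1.3446 bits


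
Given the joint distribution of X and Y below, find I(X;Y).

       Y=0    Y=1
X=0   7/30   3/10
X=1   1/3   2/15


H(X) = 0.9968, H(Y) = 0.9871, H(X,Y) = 1.9269
I(X;Y) = H(X) + H(Y) - H(X,Y) = 0.0570 bits


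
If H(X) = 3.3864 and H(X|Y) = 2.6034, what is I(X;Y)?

I(X;Y) = H(X) - H(X|Y)
I(X;Y) = 3.3864 - 2.6034 = 0.783 bits


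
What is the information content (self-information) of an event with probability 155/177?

Information content I(x) = -log₂(p(x))
I = -log₂(155/177) = -log₂(0.8757)
I = 0.1915 bits


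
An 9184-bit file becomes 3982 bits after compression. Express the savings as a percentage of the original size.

Space savings = (1 - Compressed/Original) × 100%
= (1 - 3982/9184) × 100%
= 56.64%


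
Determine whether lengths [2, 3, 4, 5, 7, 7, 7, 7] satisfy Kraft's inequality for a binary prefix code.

Kraft inequality: Σ 2^(-l_i) ≤ 1 for prefix-free code
Calculating: 2^(-2) + 2^(-3) + 2^(-4) + 2^(-5) + 2^(-7) + 2^(-7) + 2^(-7) + 2^(-7)
= 0.25 + 0.125 + 0.0625 + 0.03125 + 0.0078125 + 0.0078125 + 0.0078125 + 0.0078125
= 0.5000
Since 0.5000 ≤ 1, prefix-free code exists


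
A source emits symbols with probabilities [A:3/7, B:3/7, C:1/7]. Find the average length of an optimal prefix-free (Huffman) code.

Huffman tree construction:
Combine smallest probabilities repeatedly
Resulting codes:
  A: 11 (length 2)
  B: 0 (length 1)
  C: 10 (length 2)
Average length = Σ p(s) × length(s) = 1.5714 bits


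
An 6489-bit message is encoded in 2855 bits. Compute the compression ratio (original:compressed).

Compression ratio = Original / Compressed
= 6489 / 2855 = 2.27:1


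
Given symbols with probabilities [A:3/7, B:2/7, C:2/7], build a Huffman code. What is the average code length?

Huffman tree construction:
Combine smallest probabilities repeatedly
Resulting codes:
  A: 0 (length 1)
  B: 10 (length 2)
  C: 11 (length 2)
Average length = Σ p(s) × length(s) = 1.5714 bits


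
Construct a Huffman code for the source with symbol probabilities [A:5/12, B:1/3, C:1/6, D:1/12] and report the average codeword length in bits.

Huffman tree construction:
Combine smallest probabilities repeatedly
Resulting codes:
  A: 0 (length 1)
  B: 11 (length 2)
  C: 101 (length 3)
  D: 100 (length 3)
Average length = Σ p(s) × length(s) = 1.8333 bits


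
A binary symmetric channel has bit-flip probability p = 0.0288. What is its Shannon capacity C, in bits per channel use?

For BSC with error probability p:
C = 1 - H(p) where H(p) is binary entropy
H(0.0288) = -0.0288 × log₂(0.0288) - 0.9712 × log₂(0.9712)
H(p) = 0.1883
C = 1 - 0.1883 = 0.8117 bits/use


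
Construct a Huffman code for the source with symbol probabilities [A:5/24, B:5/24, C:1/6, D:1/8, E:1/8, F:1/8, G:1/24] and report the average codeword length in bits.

Huffman tree construction:
Combine smallest probabilities repeatedly
Resulting codes:
  A: 00 (length 2)
  B: 01 (length 2)
  C: 110 (length 3)
  D: 1111 (length 4)
  E: 100 (length 3)
  F: 101 (length 3)
  G: 1110 (length 4)
Average length = Σ p(s) × length(s) = 2.7500 bits


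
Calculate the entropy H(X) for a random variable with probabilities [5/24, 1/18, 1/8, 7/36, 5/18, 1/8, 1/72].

H(X) = -Σ p(x) log₂ p(x)
  -5/24 × log₂(5/24) = 0.4715
  -1/18 × log₂(1/18) = 0.2317
  -1/8 × log₂(1/8) = 0.3750
  -7/36 × log₂(7/36) = 0.4594
  -5/18 × log₂(5/18) = 0.5133
  -1/8 × log₂(1/8) = 0.3750
  -1/72 × log₂(1/72) = 0.0857
H(X) = 2.5115 bits


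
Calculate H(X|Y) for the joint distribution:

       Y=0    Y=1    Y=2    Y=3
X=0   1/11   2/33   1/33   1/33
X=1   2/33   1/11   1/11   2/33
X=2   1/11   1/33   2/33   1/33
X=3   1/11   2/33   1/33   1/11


H(X|Y) = Σ_y p(y) H(X|Y=y)
  p(Y=0) = 1/3, H(X|Y=0) = 1.9808
  p(Y=1) = 8/33, H(X|Y=1) = 1.9056
  p(Y=2) = 7/33, H(X|Y=2) = 1.8424
  p(Y=3) = 7/33, H(X|Y=3) = 1.8424
H(X|Y) = 0.3333×1.9808 + 0.2424×1.9056 + 0.2121×1.8424 + 0.2121×1.8424 = 1.9039 bits


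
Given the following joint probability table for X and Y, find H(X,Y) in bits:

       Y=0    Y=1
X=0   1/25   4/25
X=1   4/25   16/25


H(X,Y) = -Σ p(x,y) log₂ p(x,y)
  p(0,0)=1/25: -0.0400 × log₂(0.0400) = 0.1858
  p(0,1)=4/25: -0.1600 × log₂(0.1600) = 0.4230
  p(1,0)=4/25: -0.1600 × log₂(0.1600) = 0.4230
  p(1,1)=16/25: -0.6400 × log₂(0.6400) = 0.4121
H(X,Y) = 1.4439 bits


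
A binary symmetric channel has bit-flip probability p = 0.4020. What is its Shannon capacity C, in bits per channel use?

For BSC with error probability p:
C = 1 - H(p) where H(p) is binary entropy
H(0.4020) = -0.4020 × log₂(0.4020) - 0.5980 × log₂(0.5980)
H(p) = 0.9721
C = 1 - 0.9721 = 0.0279 bits/use


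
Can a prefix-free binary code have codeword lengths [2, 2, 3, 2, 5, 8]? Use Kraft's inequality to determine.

Kraft inequality: Σ 2^(-l_i) ≤ 1 for prefix-free code
Calculating: 2^(-2) + 2^(-2) + 2^(-3) + 2^(-2) + 2^(-5) + 2^(-8)
= 0.25 + 0.25 + 0.125 + 0.25 + 0.03125 + 0.00390625
= 0.9102
Since 0.9102 ≤ 1, prefix-free code exists


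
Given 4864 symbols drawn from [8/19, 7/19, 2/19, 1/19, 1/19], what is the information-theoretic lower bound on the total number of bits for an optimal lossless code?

Entropy H = 1.8452 bits/symbol
Minimum bits = H × n = 1.8452 × 4864
= 8975.14 bits


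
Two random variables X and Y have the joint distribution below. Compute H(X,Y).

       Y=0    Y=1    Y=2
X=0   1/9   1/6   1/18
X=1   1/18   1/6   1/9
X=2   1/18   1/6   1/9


H(X,Y) = -Σ p(x,y) log₂ p(x,y)
  p(0,0)=1/9: -0.1111 × log₂(0.1111) = 0.3522
  p(0,1)=1/6: -0.1667 × log₂(0.1667) = 0.4308
  p(0,2)=1/18: -0.0556 × log₂(0.0556) = 0.2317
  p(1,0)=1/18: -0.0556 × log₂(0.0556) = 0.2317
  p(1,1)=1/6: -0.1667 × log₂(0.1667) = 0.4308
  p(1,2)=1/9: -0.1111 × log₂(0.1111) = 0.3522
  p(2,0)=1/18: -0.0556 × log₂(0.0556) = 0.2317
  p(2,1)=1/6: -0.1667 × log₂(0.1667) = 0.4308
  p(2,2)=1/9: -0.1111 × log₂(0.1111) = 0.3522
H(X,Y) = 3.0441 bits


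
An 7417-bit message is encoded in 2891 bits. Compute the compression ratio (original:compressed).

Compression ratio = Original / Compressed
= 7417 / 2891 = 2.57:1


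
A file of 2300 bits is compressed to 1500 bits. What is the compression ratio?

Compression ratio = Original / Compressed
= 2300 / 1500 = 1.53:1


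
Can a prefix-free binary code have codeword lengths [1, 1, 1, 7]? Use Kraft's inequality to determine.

Kraft inequality: Σ 2^(-l_i) ≤ 1 for prefix-free code
Calculating: 2^(-1) + 2^(-1) + 2^(-1) + 2^(-7)
= 0.5 + 0.5 + 0.5 + 0.0078125
= 1.5078
Since 1.5078 > 1, prefix-free code does not exist


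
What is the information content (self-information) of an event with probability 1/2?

Information content I(x) = -log₂(p(x))
I = -log₂(1/2) = -log₂(0.5000)
I = 1.0000 bits


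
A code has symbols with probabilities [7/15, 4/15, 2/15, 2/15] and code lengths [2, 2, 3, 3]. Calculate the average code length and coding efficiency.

Average length L = Σ p_i × l_i = 2.2667 bits
Entropy H = 1.7968 bits
Efficiency η = H/L × 100% = 79.27%


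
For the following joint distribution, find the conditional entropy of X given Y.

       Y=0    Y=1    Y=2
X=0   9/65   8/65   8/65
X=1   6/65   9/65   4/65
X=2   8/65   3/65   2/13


H(X|Y) = Σ_y p(y) H(X|Y=y)
  p(Y=0) = 23/65, H(X|Y=0) = 1.5653
  p(Y=1) = 4/13, H(X|Y=1) = 1.4577
  p(Y=2) = 22/65, H(X|Y=2) = 1.4949
H(X|Y) = 0.3538×1.5653 + 0.3077×1.4577 + 0.3385×1.4949 = 1.5084 bits


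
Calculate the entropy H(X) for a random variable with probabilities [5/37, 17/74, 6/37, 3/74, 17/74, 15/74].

H(X) = -Σ p(x) log₂ p(x)
  -5/37 × log₂(5/37) = 0.3902
  -17/74 × log₂(17/74) = 0.4875
  -6/37 × log₂(6/37) = 0.4256
  -3/74 × log₂(3/74) = 0.1875
  -17/74 × log₂(17/74) = 0.4875
  -15/74 × log₂(15/74) = 0.4667
H(X) = 2.4450 bits


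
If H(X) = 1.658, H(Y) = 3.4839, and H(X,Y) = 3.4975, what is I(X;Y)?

I(X;Y) = H(X) + H(Y) - H(X,Y)
I(X;Y) = 1.658 + 3.4839 - 3.4975 = 1.6444 bits


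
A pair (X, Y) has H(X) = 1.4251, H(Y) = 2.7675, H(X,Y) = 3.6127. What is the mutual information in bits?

I(X;Y) = H(X) + H(Y) - H(X,Y)
I(X;Y) = 1.4251 + 2.7675 - 3.6127 = 0.5799 bits


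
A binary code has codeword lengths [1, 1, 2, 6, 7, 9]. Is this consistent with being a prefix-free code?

Kraft inequality: Σ 2^(-l_i) ≤ 1 for prefix-free code
Calculating: 2^(-1) + 2^(-1) + 2^(-2) + 2^(-6) + 2^(-7) + 2^(-9)
= 0.5 + 0.5 + 0.25 + 0.015625 + 0.0078125 + 0.001953125
= 1.2754
Since 1.2754 > 1, prefix-free code does not exist


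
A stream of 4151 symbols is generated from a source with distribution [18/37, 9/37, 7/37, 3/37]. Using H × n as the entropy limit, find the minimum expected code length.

Entropy H = 1.7501 bits/symbol
Minimum bits = H × n = 1.7501 × 4151
= 7264.86 bits


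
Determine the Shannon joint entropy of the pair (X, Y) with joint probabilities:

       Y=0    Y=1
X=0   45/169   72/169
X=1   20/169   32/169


H(X,Y) = -Σ p(x,y) log₂ p(x,y)
  p(0,0)=45/169: -0.2663 × log₂(0.2663) = 0.5083
  p(0,1)=72/169: -0.4260 × log₂(0.4260) = 0.5244
  p(1,0)=20/169: -0.1183 × log₂(0.1183) = 0.3644
  p(1,1)=32/169: -0.1893 × log₂(0.1893) = 0.4546
H(X,Y) = 1.8517 bits


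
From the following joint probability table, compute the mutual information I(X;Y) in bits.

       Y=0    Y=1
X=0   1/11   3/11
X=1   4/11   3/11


H(X) = 0.9457, H(Y) = 0.9940, H(X,Y) = 1.8676
I(X;Y) = H(X) + H(Y) - H(X,Y) = 0.0721 bits


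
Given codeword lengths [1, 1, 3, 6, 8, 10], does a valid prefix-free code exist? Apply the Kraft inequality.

Kraft inequality: Σ 2^(-l_i) ≤ 1 for prefix-free code
Calculating: 2^(-1) + 2^(-1) + 2^(-3) + 2^(-6) + 2^(-8) + 2^(-10)
= 0.5 + 0.5 + 0.125 + 0.015625 + 0.00390625 + 0.0009765625
= 1.1455
Since 1.1455 > 1, prefix-free code does not exist


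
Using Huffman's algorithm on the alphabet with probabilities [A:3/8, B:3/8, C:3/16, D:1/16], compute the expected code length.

Huffman tree construction:
Combine smallest probabilities repeatedly
Resulting codes:
  A: 11 (length 2)
  B: 0 (length 1)
  C: 101 (length 3)
  D: 100 (length 3)
Average length = Σ p(s) × length(s) = 1.8750 bits


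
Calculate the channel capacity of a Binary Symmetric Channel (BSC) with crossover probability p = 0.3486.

For BSC with error probability p:
C = 1 - H(p) where H(p) is binary entropy
H(0.3486) = -0.3486 × log₂(0.3486) - 0.6514 × log₂(0.6514)
H(p) = 0.9328
C = 1 - 0.9328 = 0.0672 bits/use


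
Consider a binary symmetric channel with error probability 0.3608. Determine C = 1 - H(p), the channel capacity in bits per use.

For BSC with error probability p:
C = 1 - H(p) where H(p) is binary entropy
H(0.3608) = -0.3608 × log₂(0.3608) - 0.6392 × log₂(0.6392)
H(p) = 0.9433
C = 1 - 0.9433 = 0.0567 bits/use


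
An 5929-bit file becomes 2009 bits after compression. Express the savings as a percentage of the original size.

Space savings = (1 - Compressed/Original) × 100%
= (1 - 2009/5929) × 100%
= 66.12%


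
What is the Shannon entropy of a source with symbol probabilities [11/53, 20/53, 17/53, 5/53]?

H(X) = -Σ p(x) log₂ p(x)
  -11/53 × log₂(11/53) = 0.4708
  -20/53 × log₂(20/53) = 0.5306
  -17/53 × log₂(17/53) = 0.5262
  -5/53 × log₂(5/53) = 0.3213
H(X) = 1.8489 bits


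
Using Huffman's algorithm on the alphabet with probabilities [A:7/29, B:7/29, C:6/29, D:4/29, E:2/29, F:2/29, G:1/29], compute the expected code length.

Huffman tree construction:
Combine smallest probabilities repeatedly
Resulting codes:
  A: 01 (length 2)
  B: 10 (length 2)
  C: 00 (length 2)
  D: 110 (length 3)
  E: 11111 (length 5)
  F: 1110 (length 4)
  G: 11110 (length 5)
Average length = Σ p(s) × length(s) = 2.5862 bits


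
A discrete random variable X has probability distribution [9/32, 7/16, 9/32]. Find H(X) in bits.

H(X) = -Σ p(x) log₂ p(x)
  -9/32 × log₂(9/32) = 0.5147
  -7/16 × log₂(7/16) = 0.5218
  -9/32 × log₂(9/32) = 0.5147
H(X) = 1.5512 bits


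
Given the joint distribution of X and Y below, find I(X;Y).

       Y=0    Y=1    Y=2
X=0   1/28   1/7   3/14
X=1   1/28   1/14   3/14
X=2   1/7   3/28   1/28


H(X) = 1.5722, H(Y) = 1.5165, H(X,Y) = 2.8868
I(X;Y) = H(X) + H(Y) - H(X,Y) = 0.2019 bits


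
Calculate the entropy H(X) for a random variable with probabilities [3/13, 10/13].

H(X) = -Σ p(x) log₂ p(x)
  -3/13 × log₂(3/13) = 0.4882
  -10/13 × log₂(10/13) = 0.2912
H(X) = 0.7793 bits


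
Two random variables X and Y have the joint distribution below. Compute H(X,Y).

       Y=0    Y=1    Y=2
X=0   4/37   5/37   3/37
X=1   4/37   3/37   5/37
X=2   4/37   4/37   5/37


H(X,Y) = -Σ p(x,y) log₂ p(x,y)
  p(0,0)=4/37: -0.1081 × log₂(0.1081) = 0.3470
  p(0,1)=5/37: -0.1351 × log₂(0.1351) = 0.3902
  p(0,2)=3/37: -0.0811 × log₂(0.0811) = 0.2939
  p(1,0)=4/37: -0.1081 × log₂(0.1081) = 0.3470
  p(1,1)=3/37: -0.0811 × log₂(0.0811) = 0.2939
  p(1,2)=5/37: -0.1351 × log₂(0.1351) = 0.3902
  p(2,0)=4/37: -0.1081 × log₂(0.1081) = 0.3470
  p(2,1)=4/37: -0.1081 × log₂(0.1081) = 0.3470
  p(2,2)=5/37: -0.1351 × log₂(0.1351) = 0.3902
H(X,Y) = 3.1462 bits


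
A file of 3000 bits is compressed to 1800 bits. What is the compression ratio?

Compression ratio = Original / Compressed
= 3000 / 1800 = 1.67:1


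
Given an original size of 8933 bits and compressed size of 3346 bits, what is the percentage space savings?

Space savings = (1 - Compressed/Original) × 100%
= (1 - 3346/8933) × 100%
= 62.54%


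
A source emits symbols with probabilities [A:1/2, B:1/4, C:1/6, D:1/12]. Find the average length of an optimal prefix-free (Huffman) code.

Huffman tree construction:
Combine smallest probabilities repeatedly
Resulting codes:
  A: 0 (length 1)
  B: 10 (length 2)
  C: 111 (length 3)
  D: 110 (length 3)
Average length = Σ p(s) × length(s) = 1.7500 bits


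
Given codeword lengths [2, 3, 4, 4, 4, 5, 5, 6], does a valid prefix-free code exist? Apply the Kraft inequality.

Kraft inequality: Σ 2^(-l_i) ≤ 1 for prefix-free code
Calculating: 2^(-2) + 2^(-3) + 2^(-4) + 2^(-4) + 2^(-4) + 2^(-5) + 2^(-5) + 2^(-6)
= 0.25 + 0.125 + 0.0625 + 0.0625 + 0.0625 + 0.03125 + 0.03125 + 0.015625
= 0.6406
Since 0.6406 ≤ 1, prefix-free code exists


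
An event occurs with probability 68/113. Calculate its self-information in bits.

Information content I(x) = -log₂(p(x))
I = -log₂(68/113) = -log₂(0.6018)
I = 0.7327 bits


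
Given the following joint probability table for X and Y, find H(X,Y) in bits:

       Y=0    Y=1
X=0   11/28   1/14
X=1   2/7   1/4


H(X,Y) = -Σ p(x,y) log₂ p(x,y)
  p(0,0)=11/28: -0.3929 × log₂(0.3929) = 0.5295
  p(0,1)=1/14: -0.0714 × log₂(0.0714) = 0.2720
  p(1,0)=2/7: -0.2857 × log₂(0.2857) = 0.5164
  p(1,1)=1/4: -0.2500 × log₂(0.2500) = 0.5000
H(X,Y) = 1.8179 bits


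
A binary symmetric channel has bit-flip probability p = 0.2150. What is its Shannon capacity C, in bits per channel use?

For BSC with error probability p:
C = 1 - H(p) where H(p) is binary entropy
H(0.2150) = -0.2150 × log₂(0.2150) - 0.7850 × log₂(0.7850)
H(p) = 0.7509
C = 1 - 0.7509 = 0.2491 bits/use


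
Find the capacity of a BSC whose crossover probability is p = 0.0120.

For BSC with error probability p:
C = 1 - H(p) where H(p) is binary entropy
H(0.0120) = -0.0120 × log₂(0.0120) - 0.9880 × log₂(0.9880)
H(p) = 0.0938
C = 1 - 0.0938 = 0.9062 bits/use


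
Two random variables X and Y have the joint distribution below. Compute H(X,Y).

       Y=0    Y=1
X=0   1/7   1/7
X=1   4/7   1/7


H(X,Y) = -Σ p(x,y) log₂ p(x,y)
  p(0,0)=1/7: -0.1429 × log₂(0.1429) = 0.4011
  p(0,1)=1/7: -0.1429 × log₂(0.1429) = 0.4011
  p(1,0)=4/7: -0.5714 × log₂(0.5714) = 0.4613
  p(1,1)=1/7: -0.1429 × log₂(0.1429) = 0.4011
H(X,Y) = 1.6645 bits


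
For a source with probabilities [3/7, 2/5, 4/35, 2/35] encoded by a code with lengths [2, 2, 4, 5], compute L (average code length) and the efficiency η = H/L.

Average length L = Σ p_i × l_i = 2.4000 bits
Entropy H = 1.6462 bits
Efficiency η = H/L × 100% = 68.59%


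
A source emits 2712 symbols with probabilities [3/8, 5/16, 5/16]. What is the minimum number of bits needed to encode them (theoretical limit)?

Entropy H = 1.5794 bits/symbol
Minimum bits = H × n = 1.5794 × 2712
= 4283.43 bits


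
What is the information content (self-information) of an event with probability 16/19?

Information content I(x) = -log₂(p(x))
I = -log₂(16/19) = -log₂(0.8421)
I = 0.2479 bits


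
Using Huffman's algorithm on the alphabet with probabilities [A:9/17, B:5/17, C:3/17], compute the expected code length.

Huffman tree construction:
Combine smallest probabilities repeatedly
Resulting codes:
  A: 1 (length 1)
  B: 01 (length 2)
  C: 00 (length 2)
Average length = Σ p(s) × length(s) = 1.4706 bits


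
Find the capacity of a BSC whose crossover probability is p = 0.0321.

For BSC with error probability p:
C = 1 - H(p) where H(p) is binary entropy
H(0.0321) = -0.0321 × log₂(0.0321) - 0.9679 × log₂(0.9679)
H(p) = 0.2048
C = 1 - 0.2048 = 0.7952 bits/use


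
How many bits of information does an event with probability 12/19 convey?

Information content I(x) = -log₂(p(x))
I = -log₂(12/19) = -log₂(0.6316)
I = 0.6630 bits


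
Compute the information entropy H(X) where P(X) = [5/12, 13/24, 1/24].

H(X) = -Σ p(x) log₂ p(x)
  -5/12 × log₂(5/12) = 0.5263
  -13/24 × log₂(13/24) = 0.4791
  -1/24 × log₂(1/24) = 0.1910
H(X) = 1.1964 bits


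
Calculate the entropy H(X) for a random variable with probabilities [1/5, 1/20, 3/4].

H(X) = -Σ p(x) log₂ p(x)
  -1/5 × log₂(1/5) = 0.4644
  -1/20 × log₂(1/20) = 0.2161
  -3/4 × log₂(3/4) = 0.3113
H(X) = 0.9918 bits


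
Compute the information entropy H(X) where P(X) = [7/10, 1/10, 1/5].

H(X) = -Σ p(x) log₂ p(x)
  -7/10 × log₂(7/10) = 0.3602
  -1/10 × log₂(1/10) = 0.3322
  -1/5 × log₂(1/5) = 0.4644
H(X) = 1.1568 bits


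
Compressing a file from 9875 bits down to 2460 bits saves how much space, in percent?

Space savings = (1 - Compressed/Original) × 100%
= (1 - 2460/9875) × 100%
= 75.09%


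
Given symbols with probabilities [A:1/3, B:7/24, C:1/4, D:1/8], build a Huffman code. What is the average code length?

Huffman tree construction:
Combine smallest probabilities repeatedly
Resulting codes:
  A: 11 (length 2)
  B: 10 (length 2)
  C: 01 (length 2)
  D: 00 (length 2)
Average length = Σ p(s) × length(s) = 2.0000 bits


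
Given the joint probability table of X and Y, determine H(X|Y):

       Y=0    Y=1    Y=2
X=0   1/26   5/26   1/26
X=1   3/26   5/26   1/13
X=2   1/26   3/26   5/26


H(X|Y) = Σ_y p(y) H(X|Y=y)
  p(Y=0) = 5/26, H(X|Y=0) = 1.3710
  p(Y=1) = 1/2, H(X|Y=1) = 1.5486
  p(Y=2) = 4/13, H(X|Y=2) = 1.2988
H(X|Y) = 0.1923×1.3710 + 0.5000×1.5486 + 0.3077×1.2988 = 1.4376 bits


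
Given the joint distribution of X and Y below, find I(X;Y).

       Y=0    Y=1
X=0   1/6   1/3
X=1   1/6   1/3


H(X) = 1.0000, H(Y) = 0.9183, H(X,Y) = 1.9183
I(X;Y) = H(X) + H(Y) - H(X,Y) = 0.0000 bits


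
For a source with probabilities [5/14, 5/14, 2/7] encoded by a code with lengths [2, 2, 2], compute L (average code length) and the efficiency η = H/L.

Average length L = Σ p_i × l_i = 2.0000 bits
Entropy H = 1.5774 bits
Efficiency η = H/L × 100% = 78.87%


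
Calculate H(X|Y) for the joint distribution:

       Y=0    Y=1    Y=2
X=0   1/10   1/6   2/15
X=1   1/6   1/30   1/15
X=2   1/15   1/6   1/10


H(X|Y) = Σ_y p(y) H(X|Y=y)
  p(Y=0) = 1/3, H(X|Y=0) = 1.4855
  p(Y=1) = 11/30, H(X|Y=1) = 1.3486
  p(Y=2) = 3/10, H(X|Y=2) = 1.5305
H(X|Y) = 0.3333×1.4855 + 0.3667×1.3486 + 0.3000×1.5305 = 1.4488 bits


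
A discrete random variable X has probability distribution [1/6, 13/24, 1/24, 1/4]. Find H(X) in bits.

H(X) = -Σ p(x) log₂ p(x)
  -1/6 × log₂(1/6) = 0.4308
  -13/24 × log₂(13/24) = 0.4791
  -1/24 × log₂(1/24) = 0.1910
  -1/4 × log₂(1/4) = 0.5000
H(X) = 1.6010 bits


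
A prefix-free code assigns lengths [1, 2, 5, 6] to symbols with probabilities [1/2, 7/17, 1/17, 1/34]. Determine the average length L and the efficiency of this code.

Average length L = Σ p_i × l_i = 1.7941 bits
Entropy H = 1.4172 bits
Efficiency η = H/L × 100% = 78.99%


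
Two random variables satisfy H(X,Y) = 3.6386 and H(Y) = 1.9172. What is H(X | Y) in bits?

Chain rule: H(X,Y) = H(X|Y) + H(Y)
H(X|Y) = H(X,Y) - H(Y) = 3.6386 - 1.9172 = 1.7214 bits


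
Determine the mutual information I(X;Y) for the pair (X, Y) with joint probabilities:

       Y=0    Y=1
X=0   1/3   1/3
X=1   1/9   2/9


H(X) = 0.9183, H(Y) = 0.9911, H(X,Y) = 1.8911
I(X;Y) = H(X) + H(Y) - H(X,Y) = 0.0183 bits


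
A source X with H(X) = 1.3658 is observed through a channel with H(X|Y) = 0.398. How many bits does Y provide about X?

I(X;Y) = H(X) - H(X|Y)
I(X;Y) = 1.3658 - 0.398 = 0.9678 bits


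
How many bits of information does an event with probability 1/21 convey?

Information content I(x) = -log₂(p(x))
I = -log₂(1/21) = -log₂(0.0476)
I = 4.3923 bits


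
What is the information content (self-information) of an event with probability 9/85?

Information content I(x) = -log₂(p(x))
I = -log₂(9/85) = -log₂(0.1059)
I = 3.2395 bits


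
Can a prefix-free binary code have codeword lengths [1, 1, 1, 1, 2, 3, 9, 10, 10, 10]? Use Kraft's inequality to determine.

Kraft inequality: Σ 2^(-l_i) ≤ 1 for prefix-free code
Calculating: 2^(-1) + 2^(-1) + 2^(-1) + 2^(-1) + 2^(-2) + 2^(-3) + 2^(-9) + 2^(-10) + 2^(-10) + 2^(-10)
= 0.5 + 0.5 + 0.5 + 0.5 + 0.25 + 0.125 + 0.001953125 + 0.0009765625 + 0.0009765625 + 0.0009765625
= 2.3799
Since 2.3799 > 1, prefix-free code does not exist


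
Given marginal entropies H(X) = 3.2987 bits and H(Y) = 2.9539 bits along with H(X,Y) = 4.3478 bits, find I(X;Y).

I(X;Y) = H(X) + H(Y) - H(X,Y)
I(X;Y) = 3.2987 + 2.9539 - 4.3478 = 1.9048 bits


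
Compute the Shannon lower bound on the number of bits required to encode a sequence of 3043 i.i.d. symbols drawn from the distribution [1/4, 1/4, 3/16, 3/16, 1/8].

Entropy H = 2.2806 bits/symbol
Minimum bits = H × n = 2.2806 × 3043
= 6939.98 bits


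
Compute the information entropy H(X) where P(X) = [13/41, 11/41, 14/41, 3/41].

H(X) = -Σ p(x) log₂ p(x)
  -13/41 × log₂(13/41) = 0.5254
  -11/41 × log₂(11/41) = 0.5093
  -14/41 × log₂(14/41) = 0.5293
  -3/41 × log₂(3/41) = 0.2760
H(X) = 1.8401 bits


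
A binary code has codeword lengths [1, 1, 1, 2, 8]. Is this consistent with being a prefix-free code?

Kraft inequality: Σ 2^(-l_i) ≤ 1 for prefix-free code
Calculating: 2^(-1) + 2^(-1) + 2^(-1) + 2^(-2) + 2^(-8)
= 0.5 + 0.5 + 0.5 + 0.25 + 0.00390625
= 1.7539
Since 1.7539 > 1, prefix-free code does not exist


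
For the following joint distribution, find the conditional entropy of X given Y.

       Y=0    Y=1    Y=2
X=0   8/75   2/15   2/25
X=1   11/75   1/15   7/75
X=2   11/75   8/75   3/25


H(X|Y) = Σ_y p(y) H(X|Y=y)
  p(Y=0) = 2/5, H(X|Y=0) = 1.5700
  p(Y=1) = 23/75, H(X|Y=1) = 1.5310
  p(Y=2) = 22/75, H(X|Y=2) = 1.5644
H(X|Y) = 0.4000×1.5700 + 0.3067×1.5310 + 0.2933×1.5644 = 1.5564 bits


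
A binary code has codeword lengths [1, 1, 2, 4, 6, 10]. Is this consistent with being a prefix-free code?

Kraft inequality: Σ 2^(-l_i) ≤ 1 for prefix-free code
Calculating: 2^(-1) + 2^(-1) + 2^(-2) + 2^(-4) + 2^(-6) + 2^(-10)
= 0.5 + 0.5 + 0.25 + 0.0625 + 0.015625 + 0.0009765625
= 1.3291
Since 1.3291 > 1, prefix-free code does not exist


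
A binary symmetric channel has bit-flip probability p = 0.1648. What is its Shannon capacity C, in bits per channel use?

For BSC with error probability p:
C = 1 - H(p) where H(p) is binary entropy
H(0.1648) = -0.1648 × log₂(0.1648) - 0.8352 × log₂(0.8352)
H(p) = 0.6457
C = 1 - 0.6457 = 0.3543 bits/use


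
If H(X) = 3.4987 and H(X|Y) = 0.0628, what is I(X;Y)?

I(X;Y) = H(X) - H(X|Y)
I(X;Y) = 3.4987 - 0.0628 = 3.4359 bits


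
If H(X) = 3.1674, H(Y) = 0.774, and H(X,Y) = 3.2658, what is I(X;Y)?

I(X;Y) = H(X) + H(Y) - H(X,Y)
I(X;Y) = 3.1674 + 0.774 - 3.2658 = 0.6756 bits


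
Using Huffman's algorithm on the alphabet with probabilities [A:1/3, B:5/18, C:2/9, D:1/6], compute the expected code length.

Huffman tree construction:
Combine smallest probabilities repeatedly
Resulting codes:
  A: 11 (length 2)
  B: 10 (length 2)
  C: 01 (length 2)
  D: 00 (length 2)
Average length = Σ p(s) × length(s) = 2.0000 bits


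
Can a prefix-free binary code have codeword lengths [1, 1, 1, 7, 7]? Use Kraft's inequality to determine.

Kraft inequality: Σ 2^(-l_i) ≤ 1 for prefix-free code
Calculating: 2^(-1) + 2^(-1) + 2^(-1) + 2^(-7) + 2^(-7)
= 0.5 + 0.5 + 0.5 + 0.0078125 + 0.0078125
= 1.5156
Since 1.5156 > 1, prefix-free code does not exist


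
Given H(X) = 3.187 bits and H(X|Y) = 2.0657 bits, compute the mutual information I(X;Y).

I(X;Y) = H(X) - H(X|Y)
I(X;Y) = 3.187 - 2.0657 = 1.1213 bits


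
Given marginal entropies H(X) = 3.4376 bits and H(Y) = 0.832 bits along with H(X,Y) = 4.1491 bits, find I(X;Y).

I(X;Y) = H(X) + H(Y) - H(X,Y)
I(X;Y) = 3.4376 + 0.832 - 4.1491 = 0.1205 bits


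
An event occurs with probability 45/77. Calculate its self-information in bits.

Information content I(x) = -log₂(p(x))
I = -log₂(45/77) = -log₂(0.5844)
I = 0.7749 bits


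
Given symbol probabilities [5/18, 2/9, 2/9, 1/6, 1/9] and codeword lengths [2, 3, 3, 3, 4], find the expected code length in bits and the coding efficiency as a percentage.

Average length L = Σ p_i × l_i = 2.8333 bits
Entropy H = 2.2608 bits
Efficiency η = H/L × 100% = 79.79%


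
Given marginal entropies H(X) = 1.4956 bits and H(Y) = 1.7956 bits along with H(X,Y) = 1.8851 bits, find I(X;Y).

I(X;Y) = H(X) + H(Y) - H(X,Y)
I(X;Y) = 1.4956 + 1.7956 - 1.8851 = 1.4061 bits


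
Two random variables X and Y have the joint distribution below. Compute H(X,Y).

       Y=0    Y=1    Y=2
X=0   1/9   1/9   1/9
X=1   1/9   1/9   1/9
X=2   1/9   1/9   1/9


H(X,Y) = -Σ p(x,y) log₂ p(x,y)
  p(0,0)=1/9: -0.1111 × log₂(0.1111) = 0.3522
  p(0,1)=1/9: -0.1111 × log₂(0.1111) = 0.3522
  p(0,2)=1/9: -0.1111 × log₂(0.1111) = 0.3522
  p(1,0)=1/9: -0.1111 × log₂(0.1111) = 0.3522
  p(1,1)=1/9: -0.1111 × log₂(0.1111) = 0.3522
  p(1,2)=1/9: -0.1111 × log₂(0.1111) = 0.3522
  p(2,0)=1/9: -0.1111 × log₂(0.1111) = 0.3522
  p(2,1)=1/9: -0.1111 × log₂(0.1111) = 0.3522
  p(2,2)=1/9: -0.1111 × log₂(0.1111) = 0.3522
H(X,Y) = 3.1699 bits


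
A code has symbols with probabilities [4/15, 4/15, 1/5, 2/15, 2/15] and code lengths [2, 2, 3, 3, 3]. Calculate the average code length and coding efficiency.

Average length L = Σ p_i × l_i = 2.4667 bits
Entropy H = 2.2566 bits
Efficiency η = H/L × 100% = 91.48%


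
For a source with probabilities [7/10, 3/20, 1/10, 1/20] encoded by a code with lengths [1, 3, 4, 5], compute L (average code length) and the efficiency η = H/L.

Average length L = Σ p_i × l_i = 1.8000 bits
Entropy H = 1.3190 bits
Efficiency η = H/L × 100% = 73.28%


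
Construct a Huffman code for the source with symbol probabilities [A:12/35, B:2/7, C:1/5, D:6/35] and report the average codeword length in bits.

Huffman tree construction:
Combine smallest probabilities repeatedly
Resulting codes:
  A: 11 (length 2)
  B: 10 (length 2)
  C: 01 (length 2)
  D: 00 (length 2)
Average length = Σ p(s) × length(s) = 2.0000 bits


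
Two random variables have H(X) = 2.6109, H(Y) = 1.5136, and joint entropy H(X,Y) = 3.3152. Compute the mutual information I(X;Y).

I(X;Y) = H(X) + H(Y) - H(X,Y)
I(X;Y) = 2.6109 + 1.5136 - 3.3152 = 0.8093 bits


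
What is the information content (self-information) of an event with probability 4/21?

Information content I(x) = -log₂(p(x))
I = -log₂(4/21) = -log₂(0.1905)
I = 2.3923 bits


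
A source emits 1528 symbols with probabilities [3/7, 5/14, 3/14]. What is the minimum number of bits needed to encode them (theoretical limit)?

Entropy H = 1.5306 bits/symbol
Minimum bits = H × n = 1.5306 × 1528
= 2338.79 bits


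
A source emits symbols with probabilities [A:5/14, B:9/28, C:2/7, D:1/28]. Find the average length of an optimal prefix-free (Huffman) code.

Huffman tree construction:
Combine smallest probabilities repeatedly
Resulting codes:
  A: 0 (length 1)
  B: 10 (length 2)
  C: 111 (length 3)
  D: 110 (length 3)
Average length = Σ p(s) × length(s) = 1.9643 bits


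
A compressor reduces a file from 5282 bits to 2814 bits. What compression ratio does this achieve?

Compression ratio = Original / Compressed
= 5282 / 2814 = 1.88:1


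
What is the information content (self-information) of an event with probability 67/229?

Information content I(x) = -log₂(p(x))
I = -log₂(67/229) = -log₂(0.2926)
I = 1.7731 bits
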